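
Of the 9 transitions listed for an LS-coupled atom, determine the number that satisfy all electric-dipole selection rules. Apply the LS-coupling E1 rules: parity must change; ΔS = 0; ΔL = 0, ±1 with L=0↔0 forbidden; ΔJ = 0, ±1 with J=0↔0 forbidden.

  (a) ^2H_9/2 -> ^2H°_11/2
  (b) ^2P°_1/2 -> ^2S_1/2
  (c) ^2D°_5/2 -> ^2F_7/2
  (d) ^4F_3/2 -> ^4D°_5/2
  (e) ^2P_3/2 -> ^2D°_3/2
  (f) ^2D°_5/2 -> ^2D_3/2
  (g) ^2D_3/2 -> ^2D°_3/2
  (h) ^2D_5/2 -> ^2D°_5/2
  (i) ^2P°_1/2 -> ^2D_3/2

(a) allowed
(b) allowed
(c) allowed
(d) allowed
(e) allowed
(f) allowed
(g) allowed
(h) allowed
(i) allowed
Total allowed: 9 of 9.

9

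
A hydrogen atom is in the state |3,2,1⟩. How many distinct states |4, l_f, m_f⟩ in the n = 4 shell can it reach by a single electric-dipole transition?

E1 requires Δl = ±1, so l_f ∈ {1, 3}; with 0 ≤ l_f ≤ n_f−1 = 3, the allowed l_f values are {1, 3}.
For l_f = 1: m_f ∈ {m_i−1, m_i, m_i+1} ∩ [−1, 1] = {0, 1} → 2 states.
For l_f = 3: m_f ∈ {m_i−1, m_i, m_i+1} ∩ [−3, 3] = {0, 1, 2} → 3 states.
Total: 5.

5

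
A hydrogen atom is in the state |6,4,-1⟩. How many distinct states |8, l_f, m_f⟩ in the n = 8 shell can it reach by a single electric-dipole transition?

6

E1 requires Δl = ±1, so l_f ∈ {3, 5}; with 0 ≤ l_f ≤ n_f−1 = 7, the allowed l_f values are {3, 5}.
For l_f = 3: m_f ∈ {m_i−1, m_i, m_i+1} ∩ [−3, 3] = {-2, -1, 0} → 3 states.
For l_f = 5: m_f ∈ {m_i−1, m_i, m_i+1} ∩ [−5, 5] = {-2, -1, 0} → 3 states.
Total: 6.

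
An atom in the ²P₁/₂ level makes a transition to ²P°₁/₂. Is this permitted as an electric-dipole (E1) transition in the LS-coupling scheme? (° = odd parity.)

Parity must change: even → odd — satisfied.
ΔS = 0: S: 1/2 → 1/2 — satisfied.
ΔL = 0, ±1 (not L=0↔0): L: 1 → 1, ΔL = +0 — satisfied.
ΔJ = 0, ±1 (not J=0↔0): J: 1/2 → 1/2, ΔJ = +0 — satisfied.
All four E1 rules are satisfied.

allowed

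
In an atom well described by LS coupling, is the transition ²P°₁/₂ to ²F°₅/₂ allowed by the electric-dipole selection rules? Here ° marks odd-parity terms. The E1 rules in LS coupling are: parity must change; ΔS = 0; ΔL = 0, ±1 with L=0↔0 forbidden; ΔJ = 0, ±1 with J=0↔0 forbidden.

Parity must change: odd → odd — fails.
ΔS = 0: S: 1/2 → 1/2 — ok.
ΔL = 0, ±1 (not L=0↔0): L: 1 → 3, ΔL = +2 — fails.
ΔJ = 0, ±1 (not J=0↔0): J: 1/2 → 5/2, ΔJ = +2 — fails.
Rule(s) violated: parity, ΔL, ΔJ.

forbidden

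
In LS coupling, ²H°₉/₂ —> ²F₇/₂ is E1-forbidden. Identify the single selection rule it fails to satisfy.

Parity must change: odd → even — ok.
ΔS = 0: S: 1/2 → 1/2 — ok.
ΔL = 0, ±1 (not L=0↔0): L: 5 → 3, ΔL = -2 — fails.
ΔJ = 0, ±1 (not J=0↔0): J: 9/2 → 7/2, ΔJ = -1 — ok.

the ΔL = 0, ±1 rule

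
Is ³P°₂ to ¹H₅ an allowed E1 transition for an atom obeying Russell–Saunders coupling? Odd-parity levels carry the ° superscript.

ΔJ = 0, ±1 (not J=0↔0): J: 2 → 5, ΔJ = +3 — ✗.
ΔL = 0, ±1 (not L=0↔0): L: 1 → 5, ΔL = +4 — ✗.
Parity must change: odd → even — ✓.
ΔS = 0: S: 1 → 0 — ✗.
Rule(s) violated: ΔS, ΔL, ΔJ.

forbidden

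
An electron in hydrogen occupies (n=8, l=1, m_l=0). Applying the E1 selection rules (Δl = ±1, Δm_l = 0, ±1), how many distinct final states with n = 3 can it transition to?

4

E1 requires Δl = ±1, so l_f ∈ {0, 2}; with 0 ≤ l_f ≤ n_f−1 = 2, the allowed l_f values are {0, 2}.
For l_f = 0: m_f ∈ {m_i−1, m_i, m_i+1} ∩ [−0, 0] = {0} → 1 state.
For l_f = 2: m_f ∈ {m_i−1, m_i, m_i+1} ∩ [−2, 2] = {-1, 0, 1} → 3 states.
Total: 4.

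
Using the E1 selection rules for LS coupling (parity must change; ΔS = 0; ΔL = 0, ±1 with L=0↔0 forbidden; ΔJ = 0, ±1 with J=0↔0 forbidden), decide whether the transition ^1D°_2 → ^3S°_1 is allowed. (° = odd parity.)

Initial level: S=0, L=2, J=2, parity odd. Final level: S=1, L=0, J=1, parity odd.
Parity must change: odd → odd — ✗.
ΔS = 0: S: 0 → 1 — ✗.
ΔL = 0, ±1 (not L=0↔0): L: 2 → 0, ΔL = -2 — ✗.
ΔJ = 0, ±1 (not J=0↔0): J: 2 → 1, ΔJ = -1 — ✓.
Rule(s) violated: parity, ΔS, ΔL.

forbidden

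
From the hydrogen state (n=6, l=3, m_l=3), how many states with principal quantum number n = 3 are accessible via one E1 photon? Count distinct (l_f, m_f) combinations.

1

E1 requires Δl = ±1, so l_f ∈ {2, 4}; with 0 ≤ l_f ≤ n_f−1 = 2, the allowed l_f values are {2}.
For l_f = 2: m_f ∈ {m_i−1, m_i, m_i+1} ∩ [−2, 2] = {2} → 1 state.
Total: 1.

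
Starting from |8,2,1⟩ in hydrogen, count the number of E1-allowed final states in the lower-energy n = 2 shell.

E1 requires Δl = ±1, so l_f ∈ {1, 3}; with 0 ≤ l_f ≤ n_f−1 = 1, the allowed l_f values are {1}.
For l_f = 1: m_f ∈ {m_i−1, m_i, m_i+1} ∩ [−1, 1] = {0, 1} → 2 states.
Total: 2.

2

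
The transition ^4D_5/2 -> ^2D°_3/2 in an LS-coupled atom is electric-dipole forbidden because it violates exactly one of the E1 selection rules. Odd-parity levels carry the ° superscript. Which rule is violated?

Parity must change: even → odd — ✓.
ΔL = 0, ±1 (not L=0↔0): L: 2 → 2, ΔL = +0 — ✓.
ΔS = 0: S: 3/2 → 1/2 — ✗.
ΔJ = 0, ±1 (not J=0↔0): J: 5/2 → 3/2, ΔJ = -1 — ✓.

the ΔS = 0 rule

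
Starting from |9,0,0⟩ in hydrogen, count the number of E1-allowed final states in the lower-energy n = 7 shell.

3

E1 requires Δl = ±1, so l_f ∈ {-1, 1}; with 0 ≤ l_f ≤ n_f−1 = 6, the allowed l_f values are {1}.
For l_f = 1: m_f ∈ {m_i−1, m_i, m_i+1} ∩ [−1, 1] = {-1, 0, 1} → 3 states.
Total: 3.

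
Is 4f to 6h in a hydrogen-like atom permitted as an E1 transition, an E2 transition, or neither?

Δl = 5 − 3 = +2; l_i + l_f = 8.
E1 (Δl = ±1): not satisfied.
E2 (Δl = 0,±2, l_i+l_f ≥ 2): satisfied.

E2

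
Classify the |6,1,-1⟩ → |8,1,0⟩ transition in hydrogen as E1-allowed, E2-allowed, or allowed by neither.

E2

Δl = 1 − 1 = +0; l_i + l_f = 2.
Δm_l = +1.
E1 (Δl = ±1, |Δm_l| ≤ 1): not satisfied.
E2 (Δl = 0,±2, l_i+l_f ≥ 2, |Δm_l| ≤ 2): satisfied.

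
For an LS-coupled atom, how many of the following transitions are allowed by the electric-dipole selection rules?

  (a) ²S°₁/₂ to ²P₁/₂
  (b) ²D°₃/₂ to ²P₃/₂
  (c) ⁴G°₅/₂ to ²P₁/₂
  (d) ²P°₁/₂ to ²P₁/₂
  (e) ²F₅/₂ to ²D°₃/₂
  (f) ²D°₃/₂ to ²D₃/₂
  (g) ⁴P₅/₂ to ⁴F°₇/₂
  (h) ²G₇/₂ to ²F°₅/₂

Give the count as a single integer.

6

(a) allowed
(b) allowed
(c) forbidden (ΔS, ΔL, ΔJ fail)
(d) allowed
(e) allowed
(f) allowed
(g) forbidden (ΔL fails)
(h) allowed
Total allowed: 6 of 8.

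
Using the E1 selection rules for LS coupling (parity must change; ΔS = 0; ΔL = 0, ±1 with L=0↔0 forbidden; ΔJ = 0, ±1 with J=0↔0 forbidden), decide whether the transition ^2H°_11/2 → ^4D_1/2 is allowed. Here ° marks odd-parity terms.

forbidden

Initial level: S=1/2, L=5, J=11/2, parity odd. Final level: S=3/2, L=2, J=1/2, parity even.
Parity must change: odd → even — satisfied.
ΔS = 0: S: 1/2 → 3/2 — violated.
ΔL = 0, ±1 (not L=0↔0): L: 5 → 2, ΔL = -3 — violated.
ΔJ = 0, ±1 (not J=0↔0): J: 11/2 → 1/2, ΔJ = -5 — violated.
Rule(s) violated: ΔS, ΔL, ΔJ.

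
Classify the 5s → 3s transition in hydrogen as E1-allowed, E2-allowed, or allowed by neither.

Δl = 0 − 0 = +0; l_i + l_f = 0.
E1 (Δl = ±1): not satisfied.
E2 (Δl = 0,±2, l_i+l_f ≥ 2): not satisfied.

neither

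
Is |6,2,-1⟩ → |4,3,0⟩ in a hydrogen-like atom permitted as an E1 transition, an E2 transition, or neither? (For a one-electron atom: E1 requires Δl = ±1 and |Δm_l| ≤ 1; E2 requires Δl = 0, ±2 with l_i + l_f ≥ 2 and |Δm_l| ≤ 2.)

Δl = 3 − 2 = +1; l_i + l_f = 5.
Δm_l = +1.
E1 (Δl = ±1, |Δm_l| ≤ 1): satisfied.
E2 (Δl = 0,±2, l_i+l_f ≥ 2, |Δm_l| ≤ 2): not satisfied.

E1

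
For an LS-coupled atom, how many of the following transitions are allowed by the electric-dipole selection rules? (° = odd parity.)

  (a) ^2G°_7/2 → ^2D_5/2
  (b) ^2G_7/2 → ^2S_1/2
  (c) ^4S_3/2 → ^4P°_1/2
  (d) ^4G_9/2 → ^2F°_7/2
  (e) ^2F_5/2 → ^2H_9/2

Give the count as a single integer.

1

(a) forbidden (ΔL fails)
(b) forbidden (parity, ΔL, ΔJ fail)
(c) allowed
(d) forbidden (ΔS fails)
(e) forbidden (parity, ΔL, ΔJ fail)
Total allowed: 1 of 5.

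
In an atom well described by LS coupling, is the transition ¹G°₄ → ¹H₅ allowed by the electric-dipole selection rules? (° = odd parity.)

Initial level: S=0, L=4, J=4, parity odd. Final level: S=0, L=5, J=5, parity even.
ΔS = 0: S: 0 → 0 — ✓.
ΔL = 0, ±1 (not L=0↔0): L: 4 → 5, ΔL = +1 — ✓.
ΔJ = 0, ±1 (not J=0↔0): J: 4 → 5, ΔJ = +1 — ✓.
Parity must change: odd → even — ✓.
All four E1 rules are satisfied.

allowed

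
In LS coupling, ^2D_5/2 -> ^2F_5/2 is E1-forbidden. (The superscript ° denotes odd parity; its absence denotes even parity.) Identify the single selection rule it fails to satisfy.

parity

Reading off the term symbols: S 1/2→1/2, L 2→3, J 5/2→5/2, parity even→even.
ΔS = 0: S: 1/2 → 1/2 — satisfied.
ΔL = 0, ±1 (not L=0↔0): L: 2 → 3, ΔL = +1 — satisfied.
Parity must change: even → even — violated.
ΔJ = 0, ±1 (not J=0↔0): J: 5/2 → 5/2, ΔJ = +0 — satisfied.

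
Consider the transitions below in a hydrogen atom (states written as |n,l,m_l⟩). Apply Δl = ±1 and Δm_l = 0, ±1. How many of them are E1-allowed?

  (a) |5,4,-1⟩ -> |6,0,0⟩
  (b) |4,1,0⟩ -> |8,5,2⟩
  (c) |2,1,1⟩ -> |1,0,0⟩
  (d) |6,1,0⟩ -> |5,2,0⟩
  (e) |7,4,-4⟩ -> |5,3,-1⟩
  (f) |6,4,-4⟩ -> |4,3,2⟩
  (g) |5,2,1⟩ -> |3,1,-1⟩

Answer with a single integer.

(a) forbidden — Δl = -4 (E1 requires Δl = ±1)
(b) forbidden — Δl = +4 (E1 requires Δl = ±1); Δm_l = +2 (E1 requires Δm_l = 0, ±1)
(c) allowed
(d) allowed
(e) forbidden — Δm_l = +3 (E1 requires Δm_l = 0, ±1)
(f) forbidden — Δm_l = +6 (E1 requires Δm_l = 0, ±1)
(g) forbidden — Δm_l = -2 (E1 requires Δm_l = 0, ±1)
Total allowed: 2 of 7.

2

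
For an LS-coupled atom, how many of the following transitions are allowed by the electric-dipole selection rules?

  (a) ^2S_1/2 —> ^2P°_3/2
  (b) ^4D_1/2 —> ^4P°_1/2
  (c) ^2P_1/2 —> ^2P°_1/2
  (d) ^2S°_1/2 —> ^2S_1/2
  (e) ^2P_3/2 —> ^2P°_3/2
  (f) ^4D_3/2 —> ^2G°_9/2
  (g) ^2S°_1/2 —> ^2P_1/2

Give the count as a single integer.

(a) allowed
(b) allowed
(c) allowed
(d) forbidden (ΔL fails)
(e) allowed
(f) forbidden (ΔS, ΔL, ΔJ fail)
(g) allowed
Total allowed: 5 of 7.

5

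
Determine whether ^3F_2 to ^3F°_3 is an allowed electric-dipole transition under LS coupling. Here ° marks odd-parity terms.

Initial level: S=1, L=3, J=2, parity even. Final level: S=1, L=3, J=3, parity odd.
Parity must change: even → odd — ✓.
ΔS = 0: S: 1 → 1 — ✓.
ΔL = 0, ±1 (not L=0↔0): L: 3 → 3, ΔL = +0 — ✓.
ΔJ = 0, ±1 (not J=0↔0): J: 2 → 3, ΔJ = +1 — ✓.
All four E1 rules are satisfied.

allowed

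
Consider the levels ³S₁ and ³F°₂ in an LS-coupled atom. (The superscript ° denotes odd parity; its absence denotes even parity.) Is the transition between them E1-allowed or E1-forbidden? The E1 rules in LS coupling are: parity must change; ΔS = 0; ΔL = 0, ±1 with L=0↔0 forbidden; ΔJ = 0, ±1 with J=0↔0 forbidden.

Parity must change: even → odd — ✓.
ΔS = 0: S: 1 → 1 — ✓.
ΔL = 0, ±1 (not L=0↔0): L: 0 → 3, ΔL = +3 — ✗.
ΔJ = 0, ±1 (not J=0↔0): J: 1 → 2, ΔJ = +1 — ✓.
Rule(s) violated: ΔL.

forbidden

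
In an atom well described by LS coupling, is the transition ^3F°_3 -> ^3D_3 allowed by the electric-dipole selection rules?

Initial level: S=1, L=3, J=3, parity odd. Final level: S=1, L=2, J=3, parity even.
Parity must change: odd → even — satisfied.
ΔS = 0: S: 1 → 1 — satisfied.
ΔL = 0, ±1 (not L=0↔0): L: 3 → 2, ΔL = -1 — satisfied.
ΔJ = 0, ±1 (not J=0↔0): J: 3 → 3, ΔJ = +0 — satisfied.
All four E1 rules are satisfied.

allowed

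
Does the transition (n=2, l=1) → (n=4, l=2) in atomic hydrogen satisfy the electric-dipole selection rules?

Δl = 2 − 1 = +1; the E1 rule Δl = ±1 is satisfied.
All E1 selection rules are satisfied.

allowed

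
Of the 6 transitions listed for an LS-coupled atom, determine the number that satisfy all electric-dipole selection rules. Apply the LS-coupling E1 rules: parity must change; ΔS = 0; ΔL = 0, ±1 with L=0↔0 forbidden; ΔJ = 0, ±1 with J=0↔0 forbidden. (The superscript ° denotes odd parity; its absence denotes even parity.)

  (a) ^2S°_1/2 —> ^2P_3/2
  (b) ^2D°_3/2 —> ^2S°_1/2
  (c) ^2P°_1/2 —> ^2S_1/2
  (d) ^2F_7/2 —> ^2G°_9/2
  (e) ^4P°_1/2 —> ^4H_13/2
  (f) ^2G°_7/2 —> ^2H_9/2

4

(a) allowed
(b) forbidden (parity, ΔL fail)
(c) allowed
(d) allowed
(e) forbidden (ΔL, ΔJ fail)
(f) allowed
Total allowed: 4 of 6.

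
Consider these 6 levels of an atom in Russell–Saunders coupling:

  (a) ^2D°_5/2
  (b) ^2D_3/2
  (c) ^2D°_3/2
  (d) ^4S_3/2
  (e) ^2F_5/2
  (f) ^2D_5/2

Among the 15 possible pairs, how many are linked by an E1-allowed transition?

(a)–(b): allowed.
(a)–(c): forbidden (parity).
(a)–(d): forbidden (ΔS, ΔL).
(a)–(e): allowed.
(a)–(f): allowed.
(b)–(c): allowed.
(b)–(d): forbidden (parity, ΔS, ΔL).
(b)–(e): forbidden (parity).
(b)–(f): forbidden (parity).
(c)–(d): forbidden (ΔS, ΔL).
(c)–(e): allowed.
(c)–(f): allowed.
(d)–(e): forbidden (parity, ΔS, ΔL).
(d)–(f): forbidden (parity, ΔS, ΔL).
(e)–(f): forbidden (parity).
Allowed pairs: 6 of 15.

6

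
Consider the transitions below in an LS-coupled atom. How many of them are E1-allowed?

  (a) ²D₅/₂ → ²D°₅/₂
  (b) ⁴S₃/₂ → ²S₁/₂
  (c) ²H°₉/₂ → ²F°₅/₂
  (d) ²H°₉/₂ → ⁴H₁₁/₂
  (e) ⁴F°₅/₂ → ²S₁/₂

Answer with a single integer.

1

(a) allowed
(b) forbidden (parity, ΔS, ΔL fail)
(c) forbidden (parity, ΔL, ΔJ fail)
(d) forbidden (ΔS fails)
(e) forbidden (ΔS, ΔL, ΔJ fail)
Total allowed: 1 of 5.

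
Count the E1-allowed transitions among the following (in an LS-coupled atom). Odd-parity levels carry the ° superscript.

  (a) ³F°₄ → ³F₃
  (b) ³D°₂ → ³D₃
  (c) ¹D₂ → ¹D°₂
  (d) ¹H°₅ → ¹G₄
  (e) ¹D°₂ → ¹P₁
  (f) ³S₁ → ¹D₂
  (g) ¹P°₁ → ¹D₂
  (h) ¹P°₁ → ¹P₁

(a) allowed
(b) allowed
(c) allowed
(d) allowed
(e) allowed
(f) forbidden (parity, ΔS, ΔL fail)
(g) allowed
(h) allowed
Total allowed: 7 of 8.

7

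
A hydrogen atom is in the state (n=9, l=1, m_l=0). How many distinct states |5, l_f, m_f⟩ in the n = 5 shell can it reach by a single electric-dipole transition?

4

E1 requires Δl = ±1, so l_f ∈ {0, 2}; with 0 ≤ l_f ≤ n_f−1 = 4, the allowed l_f values are {0, 2}.
For l_f = 0: m_f ∈ {m_i−1, m_i, m_i+1} ∩ [−0, 0] = {0} → 1 state.
For l_f = 2: m_f ∈ {m_i−1, m_i, m_i+1} ∩ [−2, 2] = {-1, 0, 1} → 3 states.
Total: 4.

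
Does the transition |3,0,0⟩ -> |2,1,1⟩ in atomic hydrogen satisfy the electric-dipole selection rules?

allowed

Initial l = 0, final l = 1, so Δl = +1. E1 requires Δl = ±1: ok.
m_l: 0 → 1 (Δm_l = +1). |Δm_l| ≤ 1 ok.
All E1 selection rules are satisfied.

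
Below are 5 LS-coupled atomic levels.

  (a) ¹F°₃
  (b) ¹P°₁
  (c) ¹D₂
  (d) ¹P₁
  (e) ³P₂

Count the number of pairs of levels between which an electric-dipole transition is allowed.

3

(a)–(b): forbidden (parity, ΔL, ΔJ).
(a)–(c): allowed.
(a)–(d): forbidden (ΔL, ΔJ).
(a)–(e): forbidden (ΔS, ΔL).
(b)–(c): allowed.
(b)–(d): allowed.
(b)–(e): forbidden (ΔS).
(c)–(d): forbidden (parity).
(c)–(e): forbidden (parity, ΔS).
(d)–(e): forbidden (parity, ΔS).
Allowed pairs: 3 of 10.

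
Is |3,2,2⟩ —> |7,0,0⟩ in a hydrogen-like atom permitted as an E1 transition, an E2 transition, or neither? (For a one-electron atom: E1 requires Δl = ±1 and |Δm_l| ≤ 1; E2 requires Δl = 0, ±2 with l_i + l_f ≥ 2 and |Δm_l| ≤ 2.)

E2

Δl = 0 − 2 = -2; l_i + l_f = 2.
Δm_l = -2.
E1 (Δl = ±1, |Δm_l| ≤ 1): not satisfied.
E2 (Δl = 0,±2, l_i+l_f ≥ 2, |Δm_l| ≤ 2): satisfied.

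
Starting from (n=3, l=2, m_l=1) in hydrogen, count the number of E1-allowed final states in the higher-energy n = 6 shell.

5

E1 requires Δl = ±1, so l_f ∈ {1, 3}; with 0 ≤ l_f ≤ n_f−1 = 5, the allowed l_f values are {1, 3}.
For l_f = 1: m_f ∈ {m_i−1, m_i, m_i+1} ∩ [−1, 1] = {0, 1} → 2 states.
For l_f = 3: m_f ∈ {m_i−1, m_i, m_i+1} ∩ [−3, 3] = {0, 1, 2} → 3 states.
Total: 5.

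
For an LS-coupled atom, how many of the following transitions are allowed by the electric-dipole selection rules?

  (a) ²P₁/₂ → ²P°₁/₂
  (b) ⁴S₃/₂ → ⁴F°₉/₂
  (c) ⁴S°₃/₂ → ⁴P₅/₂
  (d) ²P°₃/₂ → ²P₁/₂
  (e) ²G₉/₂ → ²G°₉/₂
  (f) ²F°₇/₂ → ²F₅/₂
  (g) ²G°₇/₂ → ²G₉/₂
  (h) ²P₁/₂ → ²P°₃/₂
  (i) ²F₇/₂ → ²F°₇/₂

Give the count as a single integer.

(a) allowed
(b) forbidden (ΔL, ΔJ fail)
(c) allowed
(d) allowed
(e) allowed
(f) allowed
(g) allowed
(h) allowed
(i) allowed
Total allowed: 8 of 9.

8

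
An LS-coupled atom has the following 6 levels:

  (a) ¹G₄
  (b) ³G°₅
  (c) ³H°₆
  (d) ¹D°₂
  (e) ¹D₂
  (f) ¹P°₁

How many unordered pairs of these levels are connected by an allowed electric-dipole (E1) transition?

2

(a)–(b): forbidden (ΔS).
(a)–(c): forbidden (ΔS, ΔJ).
(a)–(d): forbidden (ΔL, ΔJ).
(a)–(e): forbidden (parity, ΔL, ΔJ).
(a)–(f): forbidden (ΔL, ΔJ).
(b)–(c): forbidden (parity).
(b)–(d): forbidden (parity, ΔS, ΔL, ΔJ).
(b)–(e): forbidden (ΔS, ΔL, ΔJ).
(b)–(f): forbidden (parity, ΔS, ΔL, ΔJ).
(c)–(d): forbidden (parity, ΔS, ΔL, ΔJ).
(c)–(e): forbidden (ΔS, ΔL, ΔJ).
(c)–(f): forbidden (parity, ΔS, ΔL, ΔJ).
(d)–(e): allowed.
(d)–(f): forbidden (parity).
(e)–(f): allowed.
Allowed pairs: 2 of 15.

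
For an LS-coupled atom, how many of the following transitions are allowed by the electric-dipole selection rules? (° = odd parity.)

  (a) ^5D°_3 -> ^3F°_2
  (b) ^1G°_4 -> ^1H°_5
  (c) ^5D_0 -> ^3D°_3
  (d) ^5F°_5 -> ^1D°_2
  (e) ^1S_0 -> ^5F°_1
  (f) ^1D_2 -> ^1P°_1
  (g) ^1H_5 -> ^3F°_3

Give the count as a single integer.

(a) forbidden (parity, ΔS fail)
(b) forbidden (parity fails)
(c) forbidden (ΔS, ΔJ fail)
(d) forbidden (parity, ΔS, ΔJ fail)
(e) forbidden (ΔS, ΔL fail)
(f) allowed
(g) forbidden (ΔS, ΔL, ΔJ fail)
Total allowed: 1 of 7.

1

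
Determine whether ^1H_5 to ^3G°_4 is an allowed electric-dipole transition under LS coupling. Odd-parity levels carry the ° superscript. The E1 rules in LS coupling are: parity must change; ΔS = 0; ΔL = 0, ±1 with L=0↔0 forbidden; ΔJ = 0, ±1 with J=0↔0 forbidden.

forbidden

Initial level: S=0, L=5, J=5, parity even. Final level: S=1, L=4, J=4, parity odd.
ΔS = 0: S: 0 → 1 — ✗.
ΔL = 0, ±1 (not L=0↔0): L: 5 → 4, ΔL = -1 — ✓.
Parity must change: even → odd — ✓.
ΔJ = 0, ±1 (not J=0↔0): J: 5 → 4, ΔJ = -1 — ✓.
Rule(s) violated: ΔS.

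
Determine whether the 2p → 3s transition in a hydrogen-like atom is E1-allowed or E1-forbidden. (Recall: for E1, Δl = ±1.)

Initial l = 1, final l = 0, so Δl = -1. E1 requires Δl = ±1: passes.
All E1 selection rules are satisfied.

allowed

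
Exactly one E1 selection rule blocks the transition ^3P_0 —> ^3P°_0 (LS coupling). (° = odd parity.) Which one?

the J=0 ↔ J=0 exclusion

Initial level: S=1, L=1, J=0, parity even. Final level: S=1, L=1, J=0, parity odd.
Parity must change: even → odd — ✓.
ΔS = 0: S: 1 → 1 — ✓.
ΔL = 0, ±1 (not L=0↔0): L: 1 → 1, ΔL = +0 — ✓.
ΔJ = 0, ±1 (not J=0↔0): J: 0 → 0, ΔJ = +0 — ✗.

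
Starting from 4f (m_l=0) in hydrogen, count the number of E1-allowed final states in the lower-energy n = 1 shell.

0

E1 requires l_f ∈ {2, 4}, but neither lies in [0, 0], so no final state is reachable.
Total: 0.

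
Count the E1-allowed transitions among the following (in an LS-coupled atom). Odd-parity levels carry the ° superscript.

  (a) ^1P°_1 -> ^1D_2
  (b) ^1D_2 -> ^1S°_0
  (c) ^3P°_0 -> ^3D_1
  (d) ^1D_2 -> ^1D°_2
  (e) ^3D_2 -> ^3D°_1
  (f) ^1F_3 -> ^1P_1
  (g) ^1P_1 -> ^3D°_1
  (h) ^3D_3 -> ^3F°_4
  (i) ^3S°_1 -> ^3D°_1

5

(a) allowed
(b) forbidden (ΔL, ΔJ fail)
(c) allowed
(d) allowed
(e) allowed
(f) forbidden (parity, ΔL, ΔJ fail)
(g) forbidden (ΔS fails)
(h) allowed
(i) forbidden (parity, ΔL fail)
Total allowed: 5 of 9.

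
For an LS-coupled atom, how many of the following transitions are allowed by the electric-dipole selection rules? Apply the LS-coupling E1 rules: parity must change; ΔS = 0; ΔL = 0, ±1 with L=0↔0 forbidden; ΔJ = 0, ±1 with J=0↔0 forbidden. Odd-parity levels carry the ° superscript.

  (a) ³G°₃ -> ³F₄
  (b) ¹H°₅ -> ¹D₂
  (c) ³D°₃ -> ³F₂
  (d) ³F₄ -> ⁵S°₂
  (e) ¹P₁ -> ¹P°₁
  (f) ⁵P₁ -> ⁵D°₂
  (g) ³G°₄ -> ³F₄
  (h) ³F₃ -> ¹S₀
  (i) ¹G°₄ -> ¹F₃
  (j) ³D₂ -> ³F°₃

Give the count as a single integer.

(a) allowed
(b) forbidden (ΔL, ΔJ fail)
(c) allowed
(d) forbidden (ΔS, ΔL, ΔJ fail)
(e) allowed
(f) allowed
(g) allowed
(h) forbidden (parity, ΔS, ΔL, ΔJ fail)
(i) allowed
(j) allowed
Total allowed: 7 of 10.

7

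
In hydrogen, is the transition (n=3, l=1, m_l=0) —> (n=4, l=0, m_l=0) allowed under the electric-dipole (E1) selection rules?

allowed

l: 1 → 0 (Δl = -1). Δl = ±1 ok.
m_l: 0 → 0 (Δm_l = +0). |Δm_l| ≤ 1 ok.
All E1 selection rules are satisfied.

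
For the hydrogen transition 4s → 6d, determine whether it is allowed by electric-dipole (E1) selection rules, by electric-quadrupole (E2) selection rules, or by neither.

E2

Δl = 2 − 0 = +2; l_i + l_f = 2.
E1 (Δl = ±1): not satisfied.
E2 (Δl = 0,±2, l_i+l_f ≥ 2): satisfied.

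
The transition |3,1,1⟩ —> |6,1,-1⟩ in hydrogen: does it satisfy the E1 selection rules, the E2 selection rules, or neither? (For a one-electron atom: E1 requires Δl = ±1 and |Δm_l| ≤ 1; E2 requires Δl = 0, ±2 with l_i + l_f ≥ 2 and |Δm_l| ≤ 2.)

Δl = 1 − 1 = +0; l_i + l_f = 2.
Δm_l = -2.
E1 (Δl = ±1, |Δm_l| ≤ 1): not satisfied.
E2 (Δl = 0,±2, l_i+l_f ≥ 2, |Δm_l| ≤ 2): satisfied.

E2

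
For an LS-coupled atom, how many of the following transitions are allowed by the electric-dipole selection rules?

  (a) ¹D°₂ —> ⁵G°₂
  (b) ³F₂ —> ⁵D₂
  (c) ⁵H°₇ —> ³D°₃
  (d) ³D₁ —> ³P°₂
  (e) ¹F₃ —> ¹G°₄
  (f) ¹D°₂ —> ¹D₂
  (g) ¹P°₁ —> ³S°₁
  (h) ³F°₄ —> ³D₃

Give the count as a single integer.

4

(a) forbidden (parity, ΔS, ΔL fail)
(b) forbidden (parity, ΔS fail)
(c) forbidden (parity, ΔS, ΔL, ΔJ fail)
(d) allowed
(e) allowed
(f) allowed
(g) forbidden (parity, ΔS fail)
(h) allowed
Total allowed: 4 of 8.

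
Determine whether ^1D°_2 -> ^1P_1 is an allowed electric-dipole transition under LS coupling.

Parity must change: odd → even — ✓.
ΔS = 0: S: 0 → 0 — ✓.
ΔL = 0, ±1 (not L=0↔0): L: 2 → 1, ΔL = -1 — ✓.
ΔJ = 0, ±1 (not J=0↔0): J: 2 → 1, ΔJ = -1 — ✓.
All four E1 rules are satisfied.

allowed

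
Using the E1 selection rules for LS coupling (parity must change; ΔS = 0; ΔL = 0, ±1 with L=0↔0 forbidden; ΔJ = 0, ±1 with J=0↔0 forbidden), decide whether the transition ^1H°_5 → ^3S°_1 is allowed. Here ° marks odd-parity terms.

forbidden

Reading off the term symbols: S 0→1, L 5→0, J 5→1, parity odd→odd.
ΔL = 0, ±1 (not L=0↔0): L: 5 → 0, ΔL = -5 — fails.
ΔS = 0: S: 0 → 1 — fails.
ΔJ = 0, ±1 (not J=0↔0): J: 5 → 1, ΔJ = -4 — fails.
Parity must change: odd → odd — fails.
Rule(s) violated: parity, ΔS, ΔL, ΔJ.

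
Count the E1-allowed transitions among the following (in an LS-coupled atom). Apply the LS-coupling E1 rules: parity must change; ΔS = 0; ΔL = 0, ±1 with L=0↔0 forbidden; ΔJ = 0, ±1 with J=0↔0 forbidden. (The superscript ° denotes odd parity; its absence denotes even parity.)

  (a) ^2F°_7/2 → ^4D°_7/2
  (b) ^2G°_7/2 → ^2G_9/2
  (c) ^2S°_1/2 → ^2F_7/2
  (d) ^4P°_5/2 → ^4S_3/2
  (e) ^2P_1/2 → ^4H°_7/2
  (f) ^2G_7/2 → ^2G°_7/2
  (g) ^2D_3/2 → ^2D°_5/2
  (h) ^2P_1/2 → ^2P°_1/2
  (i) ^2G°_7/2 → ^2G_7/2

6

(a) forbidden (parity, ΔS fail)
(b) allowed
(c) forbidden (ΔL, ΔJ fail)
(d) allowed
(e) forbidden (ΔS, ΔL, ΔJ fail)
(f) allowed
(g) allowed
(h) allowed
(i) allowed
Total allowed: 6 of 9.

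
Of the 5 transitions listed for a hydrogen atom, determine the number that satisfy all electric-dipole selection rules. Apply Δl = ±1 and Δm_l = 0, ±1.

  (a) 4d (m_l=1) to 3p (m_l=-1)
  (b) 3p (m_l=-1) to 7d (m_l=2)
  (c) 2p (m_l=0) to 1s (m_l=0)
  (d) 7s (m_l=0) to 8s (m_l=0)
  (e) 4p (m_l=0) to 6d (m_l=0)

(a) forbidden — Δm_l = -2 (E1 requires Δm_l = 0, ±1)
(b) forbidden — Δm_l = +3 (E1 requires Δm_l = 0, ±1)
(c) allowed
(d) forbidden — Δl = +0 (E1 requires Δl = ±1)
(e) allowed
Total allowed: 2 of 5.

2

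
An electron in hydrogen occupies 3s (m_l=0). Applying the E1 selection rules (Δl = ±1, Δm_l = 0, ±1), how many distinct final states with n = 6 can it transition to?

E1 requires Δl = ±1, so l_f ∈ {-1, 1}; with 0 ≤ l_f ≤ n_f−1 = 5, the allowed l_f values are {1}.
For l_f = 1: m_f ∈ {m_i−1, m_i, m_i+1} ∩ [−1, 1] = {-1, 0, 1} → 3 states.
Total: 3.

3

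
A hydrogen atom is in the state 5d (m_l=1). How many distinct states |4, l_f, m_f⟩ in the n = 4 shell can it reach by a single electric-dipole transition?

5

E1 requires Δl = ±1, so l_f ∈ {1, 3}; with 0 ≤ l_f ≤ n_f−1 = 3, the allowed l_f values are {1, 3}.
For l_f = 1: m_f ∈ {m_i−1, m_i, m_i+1} ∩ [−1, 1] = {0, 1} → 2 states.
For l_f = 3: m_f ∈ {m_i−1, m_i, m_i+1} ∩ [−3, 3] = {0, 1, 2} → 3 states.
Total: 5.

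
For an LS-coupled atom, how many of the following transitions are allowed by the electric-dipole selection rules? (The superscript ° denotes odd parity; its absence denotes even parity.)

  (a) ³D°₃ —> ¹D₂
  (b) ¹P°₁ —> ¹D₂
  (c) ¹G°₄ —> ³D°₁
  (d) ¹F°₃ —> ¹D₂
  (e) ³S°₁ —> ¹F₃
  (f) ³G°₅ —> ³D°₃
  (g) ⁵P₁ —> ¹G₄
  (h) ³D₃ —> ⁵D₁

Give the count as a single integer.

(a) forbidden (ΔS fails)
(b) allowed
(c) forbidden (parity, ΔS, ΔL, ΔJ fail)
(d) allowed
(e) forbidden (ΔS, ΔL, ΔJ fail)
(f) forbidden (parity, ΔL, ΔJ fail)
(g) forbidden (parity, ΔS, ΔL, ΔJ fail)
(h) forbidden (parity, ΔS, ΔJ fail)
Total allowed: 2 of 8.

2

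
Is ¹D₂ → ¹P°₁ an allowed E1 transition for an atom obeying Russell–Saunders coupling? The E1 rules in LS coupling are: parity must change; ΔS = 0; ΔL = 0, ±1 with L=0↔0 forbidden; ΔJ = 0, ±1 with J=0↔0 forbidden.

Initial level: S=0, L=2, J=2, parity even. Final level: S=0, L=1, J=1, parity odd.
Parity must change: even → odd — ok.
ΔS = 0: S: 0 → 0 — ok.
ΔL = 0, ±1 (not L=0↔0): L: 2 → 1, ΔL = -1 — ok.
ΔJ = 0, ±1 (not J=0↔0): J: 2 → 1, ΔJ = -1 — ok.
All four E1 rules are satisfied.

allowed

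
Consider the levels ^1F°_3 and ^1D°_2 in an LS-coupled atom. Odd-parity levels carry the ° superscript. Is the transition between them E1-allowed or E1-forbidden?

forbidden

ΔS = 0: S: 0 → 0 — ✓.
Parity must change: odd → odd — ✗.
ΔL = 0, ±1 (not L=0↔0): L: 3 → 2, ΔL = -1 — ✓.
ΔJ = 0, ±1 (not J=0↔0): J: 3 → 2, ΔJ = -1 — ✓.
Rule(s) violated: parity.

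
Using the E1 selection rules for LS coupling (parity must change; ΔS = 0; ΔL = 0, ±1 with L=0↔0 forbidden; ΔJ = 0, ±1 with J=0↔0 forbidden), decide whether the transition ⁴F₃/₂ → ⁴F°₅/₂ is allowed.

allowed

Initial level: S=3/2, L=3, J=3/2, parity even. Final level: S=3/2, L=3, J=5/2, parity odd.
Parity must change: even → odd — ok.
ΔS = 0: S: 3/2 → 3/2 — ok.
ΔL = 0, ±1 (not L=0↔0): L: 3 → 3, ΔL = +0 — ok.
ΔJ = 0, ±1 (not J=0↔0): J: 3/2 → 5/2, ΔJ = +1 — ok.
All four E1 rules are satisfied.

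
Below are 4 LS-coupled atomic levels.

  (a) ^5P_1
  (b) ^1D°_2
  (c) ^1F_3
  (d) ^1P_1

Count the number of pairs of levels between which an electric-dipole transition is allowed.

2

(a)–(b): forbidden (ΔS).
(a)–(c): forbidden (parity, ΔS, ΔL, ΔJ).
(a)–(d): forbidden (parity, ΔS).
(b)–(c): allowed.
(b)–(d): allowed.
(c)–(d): forbidden (parity, ΔL, ΔJ).
Allowed pairs: 2 of 6.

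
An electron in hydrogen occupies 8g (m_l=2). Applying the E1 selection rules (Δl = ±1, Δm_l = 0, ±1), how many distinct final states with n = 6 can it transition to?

E1 requires Δl = ±1, so l_f ∈ {3, 5}; with 0 ≤ l_f ≤ n_f−1 = 5, the allowed l_f values are {3, 5}.
For l_f = 3: m_f ∈ {m_i−1, m_i, m_i+1} ∩ [−3, 3] = {1, 2, 3} → 3 states.
For l_f = 5: m_f ∈ {m_i−1, m_i, m_i+1} ∩ [−5, 5] = {1, 2, 3} → 3 states.
Total: 6.

6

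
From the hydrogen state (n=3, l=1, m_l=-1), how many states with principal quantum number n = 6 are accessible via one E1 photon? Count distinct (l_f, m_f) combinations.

E1 requires Δl = ±1, so l_f ∈ {0, 2}; with 0 ≤ l_f ≤ n_f−1 = 5, the allowed l_f values are {0, 2}.
For l_f = 0: m_f ∈ {m_i−1, m_i, m_i+1} ∩ [−0, 0] = {0} → 1 state.
For l_f = 2: m_f ∈ {m_i−1, m_i, m_i+1} ∩ [−2, 2] = {-2, -1, 0} → 3 states.
Total: 4.

4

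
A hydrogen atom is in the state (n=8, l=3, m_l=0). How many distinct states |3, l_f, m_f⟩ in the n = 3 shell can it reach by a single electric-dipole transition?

E1 requires Δl = ±1, so l_f ∈ {2, 4}; with 0 ≤ l_f ≤ n_f−1 = 2, the allowed l_f values are {2}.
For l_f = 2: m_f ∈ {m_i−1, m_i, m_i+1} ∩ [−2, 2] = {-1, 0, 1} → 3 states.
Total: 3.

3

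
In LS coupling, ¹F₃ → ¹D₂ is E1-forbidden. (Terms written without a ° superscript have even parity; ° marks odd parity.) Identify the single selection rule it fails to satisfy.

parity

Parity must change: even → even — ✗.
ΔS = 0: S: 0 → 0 — ✓.
ΔL = 0, ±1 (not L=0↔0): L: 3 → 2, ΔL = -1 — ✓.
ΔJ = 0, ±1 (not J=0↔0): J: 3 → 2, ΔJ = -1 — ✓.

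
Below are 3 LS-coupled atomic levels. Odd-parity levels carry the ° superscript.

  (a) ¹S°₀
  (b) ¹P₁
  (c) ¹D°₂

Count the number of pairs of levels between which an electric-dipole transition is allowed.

2

(a)–(b): allowed.
(a)–(c): forbidden (parity, ΔL, ΔJ).
(b)–(c): allowed.
Allowed pairs: 2 of 3.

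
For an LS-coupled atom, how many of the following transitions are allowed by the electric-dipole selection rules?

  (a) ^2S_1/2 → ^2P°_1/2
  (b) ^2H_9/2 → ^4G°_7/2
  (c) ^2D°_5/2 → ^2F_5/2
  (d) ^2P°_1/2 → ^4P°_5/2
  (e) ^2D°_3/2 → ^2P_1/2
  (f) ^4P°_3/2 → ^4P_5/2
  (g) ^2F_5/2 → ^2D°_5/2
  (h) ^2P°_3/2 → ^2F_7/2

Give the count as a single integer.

(a) allowed
(b) forbidden (ΔS fails)
(c) allowed
(d) forbidden (parity, ΔS, ΔJ fail)
(e) allowed
(f) allowed
(g) allowed
(h) forbidden (ΔL, ΔJ fail)
Total allowed: 5 of 8.

5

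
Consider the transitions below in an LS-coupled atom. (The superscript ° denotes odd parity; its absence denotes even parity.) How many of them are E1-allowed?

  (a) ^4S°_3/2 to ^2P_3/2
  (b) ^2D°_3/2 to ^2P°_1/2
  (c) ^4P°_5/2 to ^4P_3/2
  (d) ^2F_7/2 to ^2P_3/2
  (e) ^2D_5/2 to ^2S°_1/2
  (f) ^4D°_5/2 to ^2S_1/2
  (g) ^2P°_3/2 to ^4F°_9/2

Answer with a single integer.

(a) forbidden (ΔS fails)
(b) forbidden (parity fails)
(c) allowed
(d) forbidden (parity, ΔL, ΔJ fail)
(e) forbidden (ΔL, ΔJ fail)
(f) forbidden (ΔS, ΔL, ΔJ fail)
(g) forbidden (parity, ΔS, ΔL, ΔJ fail)
Total allowed: 1 of 7.

1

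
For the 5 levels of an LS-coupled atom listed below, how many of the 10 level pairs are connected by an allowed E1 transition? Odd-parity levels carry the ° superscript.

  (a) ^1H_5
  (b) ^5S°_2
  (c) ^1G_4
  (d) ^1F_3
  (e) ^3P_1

(a)–(b): forbidden (ΔS, ΔL, ΔJ).
(a)–(c): forbidden (parity).
(a)–(d): forbidden (parity, ΔL, ΔJ).
(a)–(e): forbidden (parity, ΔS, ΔL, ΔJ).
(b)–(c): forbidden (ΔS, ΔL, ΔJ).
(b)–(d): forbidden (ΔS, ΔL).
(b)–(e): forbidden (ΔS).
(c)–(d): forbidden (parity).
(c)–(e): forbidden (parity, ΔS, ΔL, ΔJ).
(d)–(e): forbidden (parity, ΔS, ΔL, ΔJ).
Allowed pairs: 0 of 10.

0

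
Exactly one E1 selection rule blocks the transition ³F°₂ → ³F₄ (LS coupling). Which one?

Parity must change: odd → even — ✓.
ΔS = 0: S: 1 → 1 — ✓.
ΔL = 0, ±1 (not L=0↔0): L: 3 → 3, ΔL = +0 — ✓.
ΔJ = 0, ±1 (not J=0↔0): J: 2 → 4, ΔJ = +2 — ✗.

the ΔJ = 0, ±1 rule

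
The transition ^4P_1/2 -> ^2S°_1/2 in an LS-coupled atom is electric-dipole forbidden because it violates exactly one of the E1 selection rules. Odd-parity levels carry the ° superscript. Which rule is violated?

Reading off the term symbols: S 3/2→1/2, L 1→0, J 1/2→1/2, parity even→odd.
Parity must change: even → odd — ok.
ΔS = 0: S: 3/2 → 1/2 — fails.
ΔL = 0, ±1 (not L=0↔0): L: 1 → 0, ΔL = -1 — ok.
ΔJ = 0, ±1 (not J=0↔0): J: 1/2 → 1/2, ΔJ = +0 — ok.

the ΔS = 0 rule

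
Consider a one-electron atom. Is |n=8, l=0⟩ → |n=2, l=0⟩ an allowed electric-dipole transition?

Δl = 0 − 0 = +0; the E1 rule Δl = ±1 is ✗.
The transition is electric-dipole forbidden.

forbidden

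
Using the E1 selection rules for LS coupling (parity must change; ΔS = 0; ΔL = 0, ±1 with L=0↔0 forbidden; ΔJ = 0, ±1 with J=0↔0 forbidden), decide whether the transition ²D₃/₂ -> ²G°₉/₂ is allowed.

forbidden

Initial level: S=1/2, L=2, J=3/2, parity even. Final level: S=1/2, L=4, J=9/2, parity odd.
Parity must change: even → odd — satisfied.
ΔS = 0: S: 1/2 → 1/2 — satisfied.
ΔL = 0, ±1 (not L=0↔0): L: 2 → 4, ΔL = +2 — violated.
ΔJ = 0, ±1 (not J=0↔0): J: 3/2 → 9/2, ΔJ = +3 — violated.
Rule(s) violated: ΔL, ΔJ.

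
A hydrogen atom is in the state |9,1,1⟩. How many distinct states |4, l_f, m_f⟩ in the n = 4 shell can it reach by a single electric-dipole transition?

E1 requires Δl = ±1, so l_f ∈ {0, 2}; with 0 ≤ l_f ≤ n_f−1 = 3, the allowed l_f values are {0, 2}.
For l_f = 0: m_f ∈ {m_i−1, m_i, m_i+1} ∩ [−0, 0] = {0} → 1 state.
For l_f = 2: m_f ∈ {m_i−1, m_i, m_i+1} ∩ [−2, 2] = {0, 1, 2} → 3 states.
Total: 4.

4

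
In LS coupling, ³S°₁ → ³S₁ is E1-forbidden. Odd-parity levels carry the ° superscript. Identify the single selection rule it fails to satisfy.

Parity must change: odd → even — ✓.
ΔS = 0: S: 1 → 1 — ✓.
ΔL = 0, ±1 (not L=0↔0): L: 0 → 0, ΔL = +0 — ✗.
ΔJ = 0, ±1 (not J=0↔0): J: 1 → 1, ΔJ = +0 — ✓.

the L=0 ↔ L=0 exclusion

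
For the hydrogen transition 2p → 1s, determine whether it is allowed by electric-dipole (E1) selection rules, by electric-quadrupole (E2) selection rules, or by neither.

Δl = 0 − 1 = -1; l_i + l_f = 1.
E1 (Δl = ±1): satisfied.
E2 (Δl = 0,±2, l_i+l_f ≥ 2): not satisfied.

E1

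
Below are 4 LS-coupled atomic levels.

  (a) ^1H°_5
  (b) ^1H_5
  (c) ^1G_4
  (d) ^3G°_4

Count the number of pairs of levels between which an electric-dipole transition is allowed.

2

(a)–(b): allowed.
(a)–(c): allowed.
(a)–(d): forbidden (parity, ΔS).
(b)–(c): forbidden (parity).
(b)–(d): forbidden (ΔS).
(c)–(d): forbidden (ΔS).
Allowed pairs: 2 of 6.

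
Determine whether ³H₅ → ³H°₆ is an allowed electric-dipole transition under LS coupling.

allowed

Reading off the term symbols: S 1→1, L 5→5, J 5→6, parity even→odd.
ΔJ = 0, ±1 (not J=0↔0): J: 5 → 6, ΔJ = +1 — ✓.
ΔL = 0, ±1 (not L=0↔0): L: 5 → 5, ΔL = +0 — ✓.
ΔS = 0: S: 1 → 1 — ✓.
Parity must change: even → odd — ✓.
All four E1 rules are satisfied.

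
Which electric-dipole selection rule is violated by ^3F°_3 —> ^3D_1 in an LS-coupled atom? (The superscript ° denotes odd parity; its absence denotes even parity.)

the ΔJ = 0, ±1 rule

Reading off the term symbols: S 1→1, L 3→2, J 3→1, parity odd→even.
Parity must change: odd → even — ok.
ΔS = 0: S: 1 → 1 — ok.
ΔL = 0, ±1 (not L=0↔0): L: 3 → 2, ΔL = -1 — ok.
ΔJ = 0, ±1 (not J=0↔0): J: 3 → 1, ΔJ = -2 — fails.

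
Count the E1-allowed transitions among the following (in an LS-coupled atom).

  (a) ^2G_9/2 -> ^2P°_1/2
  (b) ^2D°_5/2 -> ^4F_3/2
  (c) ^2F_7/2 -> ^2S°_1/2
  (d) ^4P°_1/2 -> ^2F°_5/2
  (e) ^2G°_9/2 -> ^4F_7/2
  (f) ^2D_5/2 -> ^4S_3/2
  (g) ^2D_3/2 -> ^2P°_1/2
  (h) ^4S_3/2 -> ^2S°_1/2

(a) forbidden (ΔL, ΔJ fail)
(b) forbidden (ΔS fails)
(c) forbidden (ΔL, ΔJ fail)
(d) forbidden (parity, ΔS, ΔL, ΔJ fail)
(e) forbidden (ΔS fails)
(f) forbidden (parity, ΔS, ΔL fail)
(g) allowed
(h) forbidden (ΔS, ΔL fail)
Total allowed: 1 of 8.

1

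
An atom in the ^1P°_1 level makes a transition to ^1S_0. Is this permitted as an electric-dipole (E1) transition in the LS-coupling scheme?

Reading off the term symbols: S 0→0, L 1→0, J 1→0, parity odd→even.
ΔJ = 0, ±1 (not J=0↔0): J: 1 → 0, ΔJ = -1 — ✓.
ΔS = 0: S: 0 → 0 — ✓.
ΔL = 0, ±1 (not L=0↔0): L: 1 → 0, ΔL = -1 — ✓.
Parity must change: odd → even — ✓.
All four E1 rules are satisfied.

allowed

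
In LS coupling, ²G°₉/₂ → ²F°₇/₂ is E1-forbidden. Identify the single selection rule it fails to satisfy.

parity

Parity must change: odd → odd — fails.
ΔS = 0: S: 1/2 → 1/2 — ok.
ΔL = 0, ±1 (not L=0↔0): L: 4 → 3, ΔL = -1 — ok.
ΔJ = 0, ±1 (not J=0↔0): J: 9/2 → 7/2, ΔJ = -1 — ok.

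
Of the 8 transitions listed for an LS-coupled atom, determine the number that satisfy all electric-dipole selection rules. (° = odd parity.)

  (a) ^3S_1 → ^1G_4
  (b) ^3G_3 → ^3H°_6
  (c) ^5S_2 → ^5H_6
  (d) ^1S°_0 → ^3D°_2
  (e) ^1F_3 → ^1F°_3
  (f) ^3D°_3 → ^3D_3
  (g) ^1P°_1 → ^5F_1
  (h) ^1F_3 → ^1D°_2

(a) forbidden (parity, ΔS, ΔL, ΔJ fail)
(b) forbidden (ΔJ fails)
(c) forbidden (parity, ΔL, ΔJ fail)
(d) forbidden (parity, ΔS, ΔL, ΔJ fail)
(e) allowed
(f) allowed
(g) forbidden (ΔS, ΔL fail)
(h) allowed
Total allowed: 3 of 8.

3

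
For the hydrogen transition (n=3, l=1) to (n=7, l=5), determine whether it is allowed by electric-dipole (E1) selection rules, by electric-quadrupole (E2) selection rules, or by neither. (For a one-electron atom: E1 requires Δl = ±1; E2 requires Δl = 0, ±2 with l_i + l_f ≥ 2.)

Δl = 5 − 1 = +4; l_i + l_f = 6.
E1 (Δl = ±1): not satisfied.
E2 (Δl = 0,±2, l_i+l_f ≥ 2): not satisfied.

neither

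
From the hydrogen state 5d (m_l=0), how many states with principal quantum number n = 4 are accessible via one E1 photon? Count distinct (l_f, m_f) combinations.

E1 requires Δl = ±1, so l_f ∈ {1, 3}; with 0 ≤ l_f ≤ n_f−1 = 3, the allowed l_f values are {1, 3}.
For l_f = 1: m_f ∈ {m_i−1, m_i, m_i+1} ∩ [−1, 1] = {-1, 0, 1} → 3 states.
For l_f = 3: m_f ∈ {m_i−1, m_i, m_i+1} ∩ [−3, 3] = {-1, 0, 1} → 3 states.
Total: 6.

6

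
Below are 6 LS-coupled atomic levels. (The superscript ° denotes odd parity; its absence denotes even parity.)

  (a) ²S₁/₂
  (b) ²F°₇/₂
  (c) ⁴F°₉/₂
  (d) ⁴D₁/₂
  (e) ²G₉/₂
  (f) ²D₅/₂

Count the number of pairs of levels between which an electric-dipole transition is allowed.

2

(a)–(b): forbidden (ΔL, ΔJ).
(a)–(c): forbidden (ΔS, ΔL, ΔJ).
(a)–(d): forbidden (parity, ΔS, ΔL).
(a)–(e): forbidden (parity, ΔL, ΔJ).
(a)–(f): forbidden (parity, ΔL, ΔJ).
(b)–(c): forbidden (parity, ΔS).
(b)–(d): forbidden (ΔS, ΔJ).
(b)–(e): allowed.
(b)–(f): allowed.
(c)–(d): forbidden (ΔJ).
(c)–(e): forbidden (ΔS).
(c)–(f): forbidden (ΔS, ΔJ).
(d)–(e): forbidden (parity, ΔS, ΔL, ΔJ).
(d)–(f): forbidden (parity, ΔS, ΔJ).
(e)–(f): forbidden (parity, ΔL, ΔJ).
Allowed pairs: 2 of 15.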